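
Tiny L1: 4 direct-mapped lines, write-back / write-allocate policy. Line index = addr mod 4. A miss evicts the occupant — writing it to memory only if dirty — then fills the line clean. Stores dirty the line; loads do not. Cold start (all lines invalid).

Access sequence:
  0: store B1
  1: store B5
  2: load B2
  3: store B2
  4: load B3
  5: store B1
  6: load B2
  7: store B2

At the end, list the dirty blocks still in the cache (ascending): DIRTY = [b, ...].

0: W B1 → L1 miss [D]
1: W B5 → L1 miss wb→B1 [D]
2: R B2 → L2 miss [-]
3: W B2 → L2 hit [D]
4: R B3 → L3 miss [-]
5: W B1 → L1 miss wb→B5 [D]
6: R B2 → L2 hit [D]
7: W B2 → L2 hit [D]

DIRTY = [1, 2]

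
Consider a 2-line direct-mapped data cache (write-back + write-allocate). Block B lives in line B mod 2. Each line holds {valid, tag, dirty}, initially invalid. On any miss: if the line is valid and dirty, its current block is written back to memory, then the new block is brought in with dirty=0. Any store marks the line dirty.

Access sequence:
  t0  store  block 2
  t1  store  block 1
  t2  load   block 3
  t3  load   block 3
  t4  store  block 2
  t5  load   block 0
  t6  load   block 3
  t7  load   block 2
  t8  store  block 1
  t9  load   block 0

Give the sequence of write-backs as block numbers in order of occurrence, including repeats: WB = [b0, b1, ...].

0: W B2 -> L0 miss  d=D]
1: W B1 -> L1 miss  d=D]
2: R B3 -> L1 miss wb->B1  d=-]
3: R B3 -> L1 hit  d=-]
4: W B2 -> L0 hit  d=D]
5: R B0 -> L0 miss wb->B2  d=-]
6: R B3 -> L1 hit  d=-]
7: R B2 -> L0 miss  d=-]
8: W B1 -> L1 miss  d=D]
9: R B0 -> L0 miss  d=-]

WB = [1, 2]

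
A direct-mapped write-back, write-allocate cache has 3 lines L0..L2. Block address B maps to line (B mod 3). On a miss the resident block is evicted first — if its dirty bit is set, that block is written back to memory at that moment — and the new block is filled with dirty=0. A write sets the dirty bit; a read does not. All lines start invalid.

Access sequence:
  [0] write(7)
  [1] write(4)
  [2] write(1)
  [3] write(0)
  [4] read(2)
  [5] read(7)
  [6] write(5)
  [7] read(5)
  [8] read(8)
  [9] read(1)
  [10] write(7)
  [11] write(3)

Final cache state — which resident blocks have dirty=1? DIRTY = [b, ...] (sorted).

0: W B7 → L1 miss [D]
1: W B4 → L1 miss wb→B7 [D]
2: W B1 → L1 miss wb→B4 [D]
3: W B0 → L0 miss [D]
4: R B2 → L2 miss [-]
5: R B7 → L1 miss wb→B1 [-]
6: W B5 → L2 miss [D]
7: R B5 → L2 hit [D]
8: R B8 → L2 miss wb→B5 [-]
9: R B1 → L1 miss [-]
10: W B7 → L1 miss [D]
11: W B3 → L0 miss wb→B0 [D]

DIRTY = [3, 7]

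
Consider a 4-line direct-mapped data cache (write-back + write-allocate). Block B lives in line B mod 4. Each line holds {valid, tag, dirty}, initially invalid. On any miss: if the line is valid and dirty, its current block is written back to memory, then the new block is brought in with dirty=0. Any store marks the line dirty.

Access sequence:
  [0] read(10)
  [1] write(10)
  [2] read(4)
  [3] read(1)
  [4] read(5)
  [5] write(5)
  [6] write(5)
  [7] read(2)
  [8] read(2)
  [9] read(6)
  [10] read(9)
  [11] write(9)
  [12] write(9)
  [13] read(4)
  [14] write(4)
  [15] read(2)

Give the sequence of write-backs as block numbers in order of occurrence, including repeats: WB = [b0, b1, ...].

0: R B10 → L2 miss [-]
1: W B10 → L2 hit [D]
2: R B4 → L0 miss [-]
3: R B1 → L1 miss [-]
4: R B5 → L1 miss [-]
5: W B5 → L1 hit [D]
6: W B5 → L1 hit [D]
7: R B2 → L2 miss wb→B10 [-]
8: R B2 → L2 hit [-]
9: R B6 → L2 miss [-]
10: R B9 → L1 miss wb→B5 [-]
11: W B9 → L1 hit [D]
12: W B9 → L1 hit [D]
13: R B4 → L0 hit [-]
14: W B4 → L0 hit [D]
15: R B2 → L2 miss [-]

WB = [10, 5]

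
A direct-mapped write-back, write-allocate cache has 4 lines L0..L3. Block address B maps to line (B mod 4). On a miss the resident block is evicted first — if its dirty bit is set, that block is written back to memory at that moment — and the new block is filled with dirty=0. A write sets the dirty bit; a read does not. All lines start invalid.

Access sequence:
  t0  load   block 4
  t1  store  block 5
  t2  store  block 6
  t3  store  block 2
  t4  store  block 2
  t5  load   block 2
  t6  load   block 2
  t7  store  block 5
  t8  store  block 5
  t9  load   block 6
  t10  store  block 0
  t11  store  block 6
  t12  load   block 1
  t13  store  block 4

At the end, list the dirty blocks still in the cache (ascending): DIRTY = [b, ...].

DIRTY = [4, 6]

  0 | R B4 → L0 miss [-]
  1 | W B5 → L1 miss [D]
  2 | W B6 → L2 miss [D]
  3 | W B2 → L2 miss wb→B6 [D]
  4 | W B2 → L2 hit [D]
  5 | R B2 → L2 hit [D]
  6 | R B2 → L2 hit [D]
  7 | W B5 → L1 hit [D]
  8 | W B5 → L1 hit [D]
  9 | R B6 → L2 miss wb→B2 [-]
  10 | W B0 → L0 miss [D]
  11 | W B6 → L2 hit [D]
  12 | R B1 → L1 miss wb→B5 [-]
  13 | W B4 → L0 miss wb→B0 [D]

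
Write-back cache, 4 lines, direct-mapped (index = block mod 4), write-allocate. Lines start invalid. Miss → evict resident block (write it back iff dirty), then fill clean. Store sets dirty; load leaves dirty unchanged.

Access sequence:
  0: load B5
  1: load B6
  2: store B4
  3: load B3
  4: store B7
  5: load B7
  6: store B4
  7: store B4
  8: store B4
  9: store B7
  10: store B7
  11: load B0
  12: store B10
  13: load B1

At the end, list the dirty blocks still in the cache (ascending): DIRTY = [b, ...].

0: R B5 → L1 miss [-]
1: R B6 → L2 miss [-]
2: W B4 → L0 miss [D]
3: R B3 → L3 miss [-]
4: W B7 → L3 miss [D]
5: R B7 → L3 hit [D]
6: W B4 → L0 hit [D]
7: W B4 → L0 hit [D]
8: W B4 → L0 hit [D]
9: W B7 → L3 hit [D]
10: W B7 → L3 hit [D]
11: R B0 → L0 miss wb→B4 [-]
12: W B10 → L2 miss [D]
13: R B1 → L1 miss [-]

DIRTY = [7, 10]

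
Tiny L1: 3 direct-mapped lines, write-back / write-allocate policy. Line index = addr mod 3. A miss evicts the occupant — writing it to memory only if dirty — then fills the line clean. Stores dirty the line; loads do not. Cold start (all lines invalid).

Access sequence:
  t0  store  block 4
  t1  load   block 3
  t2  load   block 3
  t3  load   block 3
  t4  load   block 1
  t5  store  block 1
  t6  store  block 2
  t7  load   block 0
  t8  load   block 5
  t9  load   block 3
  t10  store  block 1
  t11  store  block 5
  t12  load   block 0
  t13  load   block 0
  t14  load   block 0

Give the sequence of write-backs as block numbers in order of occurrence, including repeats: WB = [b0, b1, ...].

  0 | W B4 → L1 miss [D]
  1 | R B3 → L0 miss [-]
  2 | R B3 → L0 hit [-]
  3 | R B3 → L0 hit [-]
  4 | R B1 → L1 miss wb→B4 [-]
  5 | W B1 → L1 hit [D]
  6 | W B2 → L2 miss [D]
  7 | R B0 → L0 miss [-]
  8 | R B5 → L2 miss wb→B2 [-]
  9 | R B3 → L0 miss [-]
  10 | W B1 → L1 hit [D]
  11 | W B5 → L2 hit [D]
  12 | R B0 → L0 miss [-]
  13 | R B0 → L0 hit [-]
  14 | R B0 → L0 hit [-]

WB = [4, 2]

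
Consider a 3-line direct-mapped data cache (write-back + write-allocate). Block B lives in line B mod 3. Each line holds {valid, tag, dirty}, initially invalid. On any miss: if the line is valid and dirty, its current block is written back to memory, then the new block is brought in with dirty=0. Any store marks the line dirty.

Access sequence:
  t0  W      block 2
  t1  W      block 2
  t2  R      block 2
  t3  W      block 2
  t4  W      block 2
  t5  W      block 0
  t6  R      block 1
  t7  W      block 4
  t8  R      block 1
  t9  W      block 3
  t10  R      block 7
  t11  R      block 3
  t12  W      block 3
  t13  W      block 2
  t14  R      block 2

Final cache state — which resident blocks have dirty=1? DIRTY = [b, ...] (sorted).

DIRTY = [2, 3]

0: W B2 -> L2 miss  d=D]
1: W B2 -> L2 hit  d=D]
2: R B2 -> L2 hit  d=D]
3: W B2 -> L2 hit  d=D]
4: W B2 -> L2 hit  d=D]
5: W B0 -> L0 miss  d=D]
6: R B1 -> L1 miss  d=-]
7: W B4 -> L1 miss  d=D]
8: R B1 -> L1 miss wb->B4  d=-]
9: W B3 -> L0 miss wb->B0  d=D]
10: R B7 -> L1 miss  d=-]
11: R B3 -> L0 hit  d=D]
12: W B3 -> L0 hit  d=D]
13: W B2 -> L2 hit  d=D]
14: R B2 -> L2 hit  d=D]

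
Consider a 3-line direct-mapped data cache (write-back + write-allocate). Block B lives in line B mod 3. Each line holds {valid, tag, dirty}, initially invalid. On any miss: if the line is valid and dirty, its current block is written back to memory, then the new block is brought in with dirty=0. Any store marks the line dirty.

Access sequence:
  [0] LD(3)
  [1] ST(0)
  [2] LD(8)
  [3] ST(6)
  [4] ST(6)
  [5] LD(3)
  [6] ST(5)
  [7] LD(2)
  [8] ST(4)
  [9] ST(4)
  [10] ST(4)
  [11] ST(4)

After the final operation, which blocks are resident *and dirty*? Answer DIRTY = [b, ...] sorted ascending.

0: R B3 → L0 miss [-]
1: W B0 → L0 miss [D]
2: R B8 → L2 miss [-]
3: W B6 → L0 miss wb→B0 [D]
4: W B6 → L0 hit [D]
5: R B3 → L0 miss wb→B6 [-]
6: W B5 → L2 miss [D]
7: R B2 → L2 miss wb→B5 [-]
8: W B4 → L1 miss [D]
9: W B4 → L1 hit [D]
10: W B4 → L1 hit [D]
11: W B4 → L1 hit [D]

DIRTY = [4]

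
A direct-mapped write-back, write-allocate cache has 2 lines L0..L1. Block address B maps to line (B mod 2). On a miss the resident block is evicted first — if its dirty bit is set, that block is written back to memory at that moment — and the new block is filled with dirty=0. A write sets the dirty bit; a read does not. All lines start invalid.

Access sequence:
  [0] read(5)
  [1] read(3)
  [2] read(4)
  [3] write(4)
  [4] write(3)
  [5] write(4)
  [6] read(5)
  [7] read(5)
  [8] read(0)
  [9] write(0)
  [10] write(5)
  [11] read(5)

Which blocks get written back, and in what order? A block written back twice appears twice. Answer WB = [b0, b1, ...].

WB = [3, 4]

0: R B5 → L1 miss [-]
1: R B3 → L1 miss [-]
2: R B4 → L0 miss [-]
3: W B4 → L0 hit [D]
4: W B3 → L1 hit [D]
5: W B4 → L0 hit [D]
6: R B5 → L1 miss wb→B3 [-]
7: R B5 → L1 hit [-]
8: R B0 → L0 miss wb→B4 [-]
9: W B0 → L0 hit [D]
10: W B5 → L1 hit [D]
11: R B5 → L1 hit [D]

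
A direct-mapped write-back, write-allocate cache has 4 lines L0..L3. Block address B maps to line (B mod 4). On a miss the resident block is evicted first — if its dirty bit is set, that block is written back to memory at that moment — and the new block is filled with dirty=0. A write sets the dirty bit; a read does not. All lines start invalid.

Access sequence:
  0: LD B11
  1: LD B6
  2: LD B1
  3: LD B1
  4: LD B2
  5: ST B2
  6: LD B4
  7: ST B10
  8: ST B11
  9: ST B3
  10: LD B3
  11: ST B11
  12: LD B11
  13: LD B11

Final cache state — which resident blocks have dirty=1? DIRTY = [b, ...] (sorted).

0: R B11 → L3 miss [-]
1: R B6 → L2 miss [-]
2: R B1 → L1 miss [-]
3: R B1 → L1 hit [-]
4: R B2 → L2 miss [-]
5: W B2 → L2 hit [D]
6: R B4 → L0 miss [-]
7: W B10 → L2 miss wb→B2 [D]
8: W B11 → L3 hit [D]
9: W B3 → L3 miss wb→B11 [D]
10: R B3 → L3 hit [D]
11: W B11 → L3 miss wb→B3 [D]
12: R B11 → L3 hit [D]
13: R B11 → L3 hit [D]

DIRTY = [10, 11]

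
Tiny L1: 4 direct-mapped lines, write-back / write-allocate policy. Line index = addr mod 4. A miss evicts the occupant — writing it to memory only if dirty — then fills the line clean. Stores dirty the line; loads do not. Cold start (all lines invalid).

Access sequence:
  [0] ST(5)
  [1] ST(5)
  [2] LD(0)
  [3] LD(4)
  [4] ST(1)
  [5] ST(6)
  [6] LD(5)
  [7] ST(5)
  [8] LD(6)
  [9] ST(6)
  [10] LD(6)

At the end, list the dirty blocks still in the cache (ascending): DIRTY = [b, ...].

0: W B5 → L1 miss [D]
1: W B5 → L1 hit [D]
2: R B0 → L0 miss [-]
3: R B4 → L0 miss [-]
4: W B1 → L1 miss wb→B5 [D]
5: W B6 → L2 miss [D]
6: R B5 → L1 miss wb→B1 [-]
7: W B5 → L1 hit [D]
8: R B6 → L2 hit [D]
9: W B6 → L2 hit [D]
10: R B6 → L2 hit [D]

DIRTY = [5, 6]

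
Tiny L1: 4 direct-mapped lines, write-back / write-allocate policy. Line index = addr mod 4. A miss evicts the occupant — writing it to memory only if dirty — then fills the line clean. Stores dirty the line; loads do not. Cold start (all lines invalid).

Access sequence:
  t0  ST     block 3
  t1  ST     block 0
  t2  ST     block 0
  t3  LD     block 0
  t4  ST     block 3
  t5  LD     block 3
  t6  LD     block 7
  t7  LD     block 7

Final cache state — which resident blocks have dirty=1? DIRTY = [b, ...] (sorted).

DIRTY = [0]

  0 | W B3 → L3 miss [D]
  1 | W B0 → L0 miss [D]
  2 | W B0 → L0 hit [D]
  3 | R B0 → L0 hit [D]
  4 | W B3 → L3 hit [D]
  5 | R B3 → L3 hit [D]
  6 | R B7 → L3 miss wb→B3 [-]
  7 | R B7 → L3 hit [-]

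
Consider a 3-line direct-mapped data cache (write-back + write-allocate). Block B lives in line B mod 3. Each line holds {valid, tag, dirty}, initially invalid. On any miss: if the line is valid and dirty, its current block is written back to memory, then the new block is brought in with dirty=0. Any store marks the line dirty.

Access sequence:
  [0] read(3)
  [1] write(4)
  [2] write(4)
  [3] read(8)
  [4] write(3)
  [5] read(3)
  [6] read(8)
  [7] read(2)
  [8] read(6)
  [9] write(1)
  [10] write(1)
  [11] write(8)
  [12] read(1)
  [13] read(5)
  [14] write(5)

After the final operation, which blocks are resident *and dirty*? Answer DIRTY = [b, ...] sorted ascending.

DIRTY = [1, 5]

  0 | R B3 → L0 miss [-]
  1 | W B4 → L1 miss [D]
  2 | W B4 → L1 hit [D]
  3 | R B8 → L2 miss [-]
  4 | W B3 → L0 hit [D]
  5 | R B3 → L0 hit [D]
  6 | R B8 → L2 hit [-]
  7 | R B2 → L2 miss [-]
  8 | R B6 → L0 miss wb→B3 [-]
  9 | W B1 → L1 miss wb→B4 [D]
  10 | W B1 → L1 hit [D]
  11 | W B8 → L2 miss [D]
  12 | R B1 → L1 hit [D]
  13 | R B5 → L2 miss wb→B8 [-]
  14 | W B5 → L2 hit [D]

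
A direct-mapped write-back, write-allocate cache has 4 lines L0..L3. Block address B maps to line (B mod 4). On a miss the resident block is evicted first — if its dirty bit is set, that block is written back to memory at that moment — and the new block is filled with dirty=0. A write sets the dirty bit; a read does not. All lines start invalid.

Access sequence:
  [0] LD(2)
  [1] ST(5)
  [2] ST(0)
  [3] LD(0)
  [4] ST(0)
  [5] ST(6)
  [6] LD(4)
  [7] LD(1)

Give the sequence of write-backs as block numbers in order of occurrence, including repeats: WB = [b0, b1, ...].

WB = [0, 5]

  0 | R B2 → L2 miss [-]
  1 | W B5 → L1 miss [D]
  2 | W B0 → L0 miss [D]
  3 | R B0 → L0 hit [D]
  4 | W B0 → L0 hit [D]
  5 | W B6 → L2 miss [D]
  6 | R B4 → L0 miss wb→B0 [-]
  7 | R B1 → L1 miss wb→B5 [-]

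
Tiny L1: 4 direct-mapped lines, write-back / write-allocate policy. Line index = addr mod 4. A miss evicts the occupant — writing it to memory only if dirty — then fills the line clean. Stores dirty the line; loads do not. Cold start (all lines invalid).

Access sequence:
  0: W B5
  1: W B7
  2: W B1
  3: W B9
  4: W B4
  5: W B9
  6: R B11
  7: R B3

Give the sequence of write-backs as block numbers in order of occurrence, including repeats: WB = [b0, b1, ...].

0: W B5 -> L1 miss  d=D]
1: W B7 -> L3 miss  d=D]
2: W B1 -> L1 miss wb->B5  d=D]
3: W B9 -> L1 miss wb->B1  d=D]
4: W B4 -> L0 miss  d=D]
5: W B9 -> L1 hit  d=D]
6: R B11 -> L3 miss wb->B7  d=-]
7: R B3 -> L3 miss  d=-]

WB = [5, 1, 7]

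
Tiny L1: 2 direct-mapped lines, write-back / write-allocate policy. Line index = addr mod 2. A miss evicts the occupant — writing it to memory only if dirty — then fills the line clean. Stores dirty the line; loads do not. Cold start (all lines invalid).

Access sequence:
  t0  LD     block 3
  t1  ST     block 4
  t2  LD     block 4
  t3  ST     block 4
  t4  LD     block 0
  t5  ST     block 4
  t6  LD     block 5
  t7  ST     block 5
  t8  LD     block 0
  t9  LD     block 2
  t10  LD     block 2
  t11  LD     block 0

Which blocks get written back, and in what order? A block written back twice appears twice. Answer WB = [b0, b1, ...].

WB = [4, 4]

0: R B3 -> L1 miss  d=-]
1: W B4 -> L0 miss  d=D]
2: R B4 -> L0 hit  d=D]
3: W B4 -> L0 hit  d=D]
4: R B0 -> L0 miss wb->B4  d=-]
5: W B4 -> L0 miss  d=D]
6: R B5 -> L1 miss  d=-]
7: W B5 -> L1 hit  d=D]
8: R B0 -> L0 miss wb->B4  d=-]
9: R B2 -> L0 miss  d=-]
10: R B2 -> L0 hit  d=-]
11: R B0 -> L0 miss  d=-]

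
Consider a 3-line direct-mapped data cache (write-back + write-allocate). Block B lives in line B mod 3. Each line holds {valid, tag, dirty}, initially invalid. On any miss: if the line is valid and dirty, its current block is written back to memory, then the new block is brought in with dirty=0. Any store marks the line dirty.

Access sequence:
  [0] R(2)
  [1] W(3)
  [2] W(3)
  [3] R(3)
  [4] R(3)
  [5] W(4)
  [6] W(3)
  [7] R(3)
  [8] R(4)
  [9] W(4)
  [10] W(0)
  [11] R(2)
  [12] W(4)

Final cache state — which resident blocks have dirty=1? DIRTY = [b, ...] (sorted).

0: R B2 -> L2 miss  d=-]
1: W B3 -> L0 miss  d=D]
2: W B3 -> L0 hit  d=D]
3: R B3 -> L0 hit  d=D]
4: R B3 -> L0 hit  d=D]
5: W B4 -> L1 miss  d=D]
6: W B3 -> L0 hit  d=D]
7: R B3 -> L0 hit  d=D]
8: R B4 -> L1 hit  d=D]
9: W B4 -> L1 hit  d=D]
10: W B0 -> L0 miss wb->B3  d=D]
11: R B2 -> L2 hit  d=-]
12: W B4 -> L1 hit  d=D]

DIRTY = [0, 4]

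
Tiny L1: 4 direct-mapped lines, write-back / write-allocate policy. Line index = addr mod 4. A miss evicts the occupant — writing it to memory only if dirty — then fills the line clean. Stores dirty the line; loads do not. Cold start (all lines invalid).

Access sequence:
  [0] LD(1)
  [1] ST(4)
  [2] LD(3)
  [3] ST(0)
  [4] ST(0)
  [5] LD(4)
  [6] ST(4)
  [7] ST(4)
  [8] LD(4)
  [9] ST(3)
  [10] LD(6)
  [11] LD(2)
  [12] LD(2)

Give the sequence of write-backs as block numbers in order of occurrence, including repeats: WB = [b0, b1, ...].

0: R B1 → L1 miss [-]
1: W B4 → L0 miss [D]
2: R B3 → L3 miss [-]
3: W B0 → L0 miss wb→B4 [D]
4: W B0 → L0 hit [D]
5: R B4 → L0 miss wb→B0 [-]
6: W B4 → L0 hit [D]
7: W B4 → L0 hit [D]
8: R B4 → L0 hit [D]
9: W B3 → L3 hit [D]
10: R B6 → L2 miss [-]
11: R B2 → L2 miss [-]
12: R B2 → L2 hit [-]

WB = [4, 0]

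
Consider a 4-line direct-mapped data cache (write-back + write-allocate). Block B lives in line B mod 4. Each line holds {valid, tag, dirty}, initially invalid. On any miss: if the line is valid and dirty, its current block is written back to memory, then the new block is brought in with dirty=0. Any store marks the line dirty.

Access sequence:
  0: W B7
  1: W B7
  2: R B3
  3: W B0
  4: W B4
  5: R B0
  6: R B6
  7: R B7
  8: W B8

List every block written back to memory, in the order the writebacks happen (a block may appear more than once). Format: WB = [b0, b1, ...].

0: W B7 → L3 miss [D]
1: W B7 → L3 hit [D]
2: R B3 → L3 miss wb→B7 [-]
3: W B0 → L0 miss [D]
4: W B4 → L0 miss wb→B0 [D]
5: R B0 → L0 miss wb→B4 [-]
6: R B6 → L2 miss [-]
7: R B7 → L3 miss [-]
8: W B8 → L0 miss [D]

WB = [7, 0, 4]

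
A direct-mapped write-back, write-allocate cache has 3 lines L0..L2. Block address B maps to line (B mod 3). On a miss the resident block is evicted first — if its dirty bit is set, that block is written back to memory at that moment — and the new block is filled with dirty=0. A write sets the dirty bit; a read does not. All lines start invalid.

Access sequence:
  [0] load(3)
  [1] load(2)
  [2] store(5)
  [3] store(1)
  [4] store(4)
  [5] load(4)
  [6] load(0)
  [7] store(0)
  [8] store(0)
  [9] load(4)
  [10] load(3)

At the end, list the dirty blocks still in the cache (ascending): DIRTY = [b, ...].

DIRTY = [4, 5]

0: R B3 → L0 miss [-]
1: R B2 → L2 miss [-]
2: W B5 → L2 miss [D]
3: W B1 → L1 miss [D]
4: W B4 → L1 miss wb→B1 [D]
5: R B4 → L1 hit [D]
6: R B0 → L0 miss [-]
7: W B0 → L0 hit [D]
8: W B0 → L0 hit [D]
9: R B4 → L1 hit [D]
10: R B3 → L0 miss wb→B0 [-]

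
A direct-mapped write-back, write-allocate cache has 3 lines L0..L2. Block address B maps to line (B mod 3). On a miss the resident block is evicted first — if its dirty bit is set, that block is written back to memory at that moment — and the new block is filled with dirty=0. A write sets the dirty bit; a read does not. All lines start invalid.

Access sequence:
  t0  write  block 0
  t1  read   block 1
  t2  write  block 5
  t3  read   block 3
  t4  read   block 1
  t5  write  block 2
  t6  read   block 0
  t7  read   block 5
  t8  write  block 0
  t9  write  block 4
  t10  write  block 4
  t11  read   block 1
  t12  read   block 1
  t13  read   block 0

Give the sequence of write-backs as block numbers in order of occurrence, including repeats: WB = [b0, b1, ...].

WB = [0, 5, 2, 4]

0: W B0 → L0 miss [D]
1: R B1 → L1 miss [-]
2: W B5 → L2 miss [D]
3: R B3 → L0 miss wb→B0 [-]
4: R B1 → L1 hit [-]
5: W B2 → L2 miss wb→B5 [D]
6: R B0 → L0 miss [-]
7: R B5 → L2 miss wb→B2 [-]
8: W B0 → L0 hit [D]
9: W B4 → L1 miss [D]
10: W B4 → L1 hit [D]
11: R B1 → L1 miss wb→B4 [-]
12: R B1 → L1 hit [-]
13: R B0 → L0 hit [D]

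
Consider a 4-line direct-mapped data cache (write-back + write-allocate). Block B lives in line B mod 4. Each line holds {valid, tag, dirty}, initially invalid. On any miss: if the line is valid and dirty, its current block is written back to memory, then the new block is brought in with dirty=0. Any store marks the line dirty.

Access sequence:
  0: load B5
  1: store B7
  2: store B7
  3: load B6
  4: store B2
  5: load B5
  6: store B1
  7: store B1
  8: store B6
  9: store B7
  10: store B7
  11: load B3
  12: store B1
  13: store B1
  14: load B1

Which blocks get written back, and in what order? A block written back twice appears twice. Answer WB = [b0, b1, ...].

WB = [2, 7]

0: R B5 -> L1 miss  d=-]
1: W B7 -> L3 miss  d=D]
2: W B7 -> L3 hit  d=D]
3: R B6 -> L2 miss  d=-]
4: W B2 -> L2 miss  d=D]
5: R B5 -> L1 hit  d=-]
6: W B1 -> L1 miss  d=D]
7: W B1 -> L1 hit  d=D]
8: W B6 -> L2 miss wb->B2  d=D]
9: W B7 -> L3 hit  d=D]
10: W B7 -> L3 hit  d=D]
11: R B3 -> L3 miss wb->B7  d=-]
12: W B1 -> L1 hit  d=D]
13: W B1 -> L1 hit  d=D]
14: R B1 -> L1 hit  d=D]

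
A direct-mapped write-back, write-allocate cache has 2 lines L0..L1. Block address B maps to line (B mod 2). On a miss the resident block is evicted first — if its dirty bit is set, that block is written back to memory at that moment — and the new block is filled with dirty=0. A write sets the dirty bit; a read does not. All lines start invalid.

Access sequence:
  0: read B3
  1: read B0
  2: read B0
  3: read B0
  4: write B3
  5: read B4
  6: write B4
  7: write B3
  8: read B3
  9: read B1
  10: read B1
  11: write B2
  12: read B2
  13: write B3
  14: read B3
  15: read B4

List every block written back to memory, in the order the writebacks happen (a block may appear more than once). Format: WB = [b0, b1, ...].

WB = [3, 4, 2]

0: R B3 → L1 miss [-]
1: R B0 → L0 miss [-]
2: R B0 → L0 hit [-]
3: R B0 → L0 hit [-]
4: W B3 → L1 hit [D]
5: R B4 → L0 miss [-]
6: W B4 → L0 hit [D]
7: W B3 → L1 hit [D]
8: R B3 → L1 hit [D]
9: R B1 → L1 miss wb→B3 [-]
10: R B1 → L1 hit [-]
11: W B2 → L0 miss wb→B4 [D]
12: R B2 → L0 hit [D]
13: W B3 → L1 miss [D]
14: R B3 → L1 hit [D]
15: R B4 → L0 miss wb→B2 [-]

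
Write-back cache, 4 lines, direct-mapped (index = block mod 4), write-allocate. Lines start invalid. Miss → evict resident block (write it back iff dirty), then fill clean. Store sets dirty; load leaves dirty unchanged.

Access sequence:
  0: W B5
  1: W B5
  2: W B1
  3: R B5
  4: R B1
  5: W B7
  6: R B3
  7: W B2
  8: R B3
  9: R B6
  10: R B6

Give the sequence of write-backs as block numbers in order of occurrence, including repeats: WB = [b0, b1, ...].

  0 | W B5 → L1 miss [D]
  1 | W B5 → L1 hit [D]
  2 | W B1 → L1 miss wb→B5 [D]
  3 | R B5 → L1 miss wb→B1 [-]
  4 | R B1 → L1 miss [-]
  5 | W B7 → L3 miss [D]
  6 | R B3 → L3 miss wb→B7 [-]
  7 | W B2 → L2 miss [D]
  8 | R B3 → L3 hit [-]
  9 | R B6 → L2 miss wb→B2 [-]
  10 | R B6 → L2 hit [-]

WB = [5, 1, 7, 2]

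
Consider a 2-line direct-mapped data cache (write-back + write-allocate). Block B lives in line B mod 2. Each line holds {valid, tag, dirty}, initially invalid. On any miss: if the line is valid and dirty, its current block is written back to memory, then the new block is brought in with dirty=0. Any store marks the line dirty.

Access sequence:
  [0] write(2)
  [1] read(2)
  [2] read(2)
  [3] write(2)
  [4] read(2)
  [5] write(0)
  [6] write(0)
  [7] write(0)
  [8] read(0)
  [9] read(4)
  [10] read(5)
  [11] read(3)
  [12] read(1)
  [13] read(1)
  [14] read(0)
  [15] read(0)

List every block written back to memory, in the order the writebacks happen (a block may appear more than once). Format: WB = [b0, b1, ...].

0: W B2 -> L0 miss  d=D]
1: R B2 -> L0 hit  d=D]
2: R B2 -> L0 hit  d=D]
3: W B2 -> L0 hit  d=D]
4: R B2 -> L0 hit  d=D]
5: W B0 -> L0 miss wb->B2  d=D]
6: W B0 -> L0 hit  d=D]
7: W B0 -> L0 hit  d=D]
8: R B0 -> L0 hit  d=D]
9: R B4 -> L0 miss wb->B0  d=-]
10: R B5 -> L1 miss  d=-]
11: R B3 -> L1 miss  d=-]
12: R B1 -> L1 miss  d=-]
13: R B1 -> L1 hit  d=-]
14: R B0 -> L0 miss  d=-]
15: R B0 -> L0 hit  d=-]

WB = [2, 0]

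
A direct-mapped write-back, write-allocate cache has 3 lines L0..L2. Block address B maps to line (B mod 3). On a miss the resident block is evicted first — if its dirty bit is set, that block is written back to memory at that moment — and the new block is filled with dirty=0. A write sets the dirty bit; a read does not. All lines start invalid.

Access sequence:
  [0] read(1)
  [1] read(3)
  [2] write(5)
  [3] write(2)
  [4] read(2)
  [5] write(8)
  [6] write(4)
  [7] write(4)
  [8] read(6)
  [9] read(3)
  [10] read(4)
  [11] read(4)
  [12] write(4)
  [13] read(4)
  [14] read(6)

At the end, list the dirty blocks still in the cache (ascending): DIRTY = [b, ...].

0: R B1 -> L1 miss  d=-]
1: R B3 -> L0 miss  d=-]
2: W B5 -> L2 miss  d=D]
3: W B2 -> L2 miss wb->B5  d=D]
4: R B2 -> L2 hit  d=D]
5: W B8 -> L2 miss wb->B2  d=D]
6: W B4 -> L1 miss  d=D]
7: W B4 -> L1 hit  d=D]
8: R B6 -> L0 miss  d=-]
9: R B3 -> L0 miss  d=-]
10: R B4 -> L1 hit  d=D]
11: R B4 -> L1 hit  d=D]
12: W B4 -> L1 hit  d=D]
13: R B4 -> L1 hit  d=D]
14: R B6 -> L0 miss  d=-]

DIRTY = [4, 8]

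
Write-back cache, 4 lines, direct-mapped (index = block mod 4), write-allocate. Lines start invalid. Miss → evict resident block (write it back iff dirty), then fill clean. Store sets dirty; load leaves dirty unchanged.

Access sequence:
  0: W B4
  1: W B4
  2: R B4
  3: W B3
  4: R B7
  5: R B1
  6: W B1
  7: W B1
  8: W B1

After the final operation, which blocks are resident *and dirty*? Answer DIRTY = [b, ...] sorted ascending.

0: W B4 → L0 miss [D]
1: W B4 → L0 hit [D]
2: R B4 → L0 hit [D]
3: W B3 → L3 miss [D]
4: R B7 → L3 miss wb→B3 [-]
5: R B1 → L1 miss [-]
6: W B1 → L1 hit [D]
7: W B1 → L1 hit [D]
8: W B1 → L1 hit [D]

DIRTY = [1, 4]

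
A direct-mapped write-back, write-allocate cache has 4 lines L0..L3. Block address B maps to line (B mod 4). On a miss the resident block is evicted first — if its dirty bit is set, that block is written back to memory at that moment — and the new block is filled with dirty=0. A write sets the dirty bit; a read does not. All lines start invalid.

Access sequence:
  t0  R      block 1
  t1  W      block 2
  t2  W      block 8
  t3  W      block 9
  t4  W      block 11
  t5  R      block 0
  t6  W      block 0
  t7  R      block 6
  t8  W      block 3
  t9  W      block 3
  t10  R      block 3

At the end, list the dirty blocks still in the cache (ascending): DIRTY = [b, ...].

  0 | R B1 → L1 miss [-]
  1 | W B2 → L2 miss [D]
  2 | W B8 → L0 miss [D]
  3 | W B9 → L1 miss [D]
  4 | W B11 → L3 miss [D]
  5 | R B0 → L0 miss wb→B8 [-]
  6 | W B0 → L0 hit [D]
  7 | R B6 → L2 miss wb→B2 [-]
  8 | W B3 → L3 miss wb→B11 [D]
  9 | W B3 → L3 hit [D]
  10 | R B3 → L3 hit [D]

DIRTY = [0, 3, 9]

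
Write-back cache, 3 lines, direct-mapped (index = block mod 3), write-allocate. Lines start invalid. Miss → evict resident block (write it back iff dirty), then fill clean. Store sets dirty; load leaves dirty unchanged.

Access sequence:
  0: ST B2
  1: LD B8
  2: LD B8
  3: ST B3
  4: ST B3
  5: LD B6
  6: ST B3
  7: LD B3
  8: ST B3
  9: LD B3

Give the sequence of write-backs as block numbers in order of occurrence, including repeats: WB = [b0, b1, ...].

WB = [2, 3]

  0 | W B2 → L2 miss [D]
  1 | R B8 → L2 miss wb→B2 [-]
  2 | R B8 → L2 hit [-]
  3 | W B3 → L0 miss [D]
  4 | W B3 → L0 hit [D]
  5 | R B6 → L0 miss wb→B3 [-]
  6 | W B3 → L0 miss [D]
  7 | R B3 → L0 hit [D]
  8 | W B3 → L0 hit [D]
  9 | R B3 → L0 hit [D]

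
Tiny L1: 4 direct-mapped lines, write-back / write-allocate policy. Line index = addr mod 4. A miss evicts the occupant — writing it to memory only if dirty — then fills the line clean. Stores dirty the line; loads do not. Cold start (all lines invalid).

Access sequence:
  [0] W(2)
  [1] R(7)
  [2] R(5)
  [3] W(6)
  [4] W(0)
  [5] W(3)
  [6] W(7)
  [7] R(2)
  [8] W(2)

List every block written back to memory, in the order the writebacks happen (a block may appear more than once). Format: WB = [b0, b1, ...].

0: W B2 → L2 miss [D]
1: R B7 → L3 miss [-]
2: R B5 → L1 miss [-]
3: W B6 → L2 miss wb→B2 [D]
4: W B0 → L0 miss [D]
5: W B3 → L3 miss [D]
6: W B7 → L3 miss wb→B3 [D]
7: R B2 → L2 miss wb→B6 [-]
8: W B2 → L2 hit [D]

WB = [2, 3, 6]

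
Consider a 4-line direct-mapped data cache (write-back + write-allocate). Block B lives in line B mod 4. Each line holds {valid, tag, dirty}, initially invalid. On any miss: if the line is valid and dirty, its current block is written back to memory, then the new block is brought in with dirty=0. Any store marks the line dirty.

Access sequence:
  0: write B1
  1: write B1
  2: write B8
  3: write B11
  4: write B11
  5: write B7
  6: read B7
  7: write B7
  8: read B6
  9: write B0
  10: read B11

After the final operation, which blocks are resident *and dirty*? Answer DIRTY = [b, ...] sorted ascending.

DIRTY = [0, 1]

0: W B1 -> L1 miss  d=D]
1: W B1 -> L1 hit  d=D]
2: W B8 -> L0 miss  d=D]
3: W B11 -> L3 miss  d=D]
4: W B11 -> L3 hit  d=D]
5: W B7 -> L3 miss wb->B11  d=D]
6: R B7 -> L3 hit  d=D]
7: W B7 -> L3 hit  d=D]
8: R B6 -> L2 miss  d=-]
9: W B0 -> L0 miss wb->B8  d=D]
10: R B11 -> L3 miss wb->B7  d=-]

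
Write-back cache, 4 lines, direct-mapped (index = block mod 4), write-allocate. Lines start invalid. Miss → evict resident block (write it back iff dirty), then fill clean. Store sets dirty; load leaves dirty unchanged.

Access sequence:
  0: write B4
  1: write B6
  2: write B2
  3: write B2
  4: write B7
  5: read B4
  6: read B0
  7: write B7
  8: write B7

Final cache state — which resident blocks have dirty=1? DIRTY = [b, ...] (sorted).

DIRTY = [2, 7]

0: W B4 → L0 miss [D]
1: W B6 → L2 miss [D]
2: W B2 → L2 miss wb→B6 [D]
3: W B2 → L2 hit [D]
4: W B7 → L3 miss [D]
5: R B4 → L0 hit [D]
6: R B0 → L0 miss wb→B4 [-]
7: W B7 → L3 hit [D]
8: W B7 → L3 hit [D]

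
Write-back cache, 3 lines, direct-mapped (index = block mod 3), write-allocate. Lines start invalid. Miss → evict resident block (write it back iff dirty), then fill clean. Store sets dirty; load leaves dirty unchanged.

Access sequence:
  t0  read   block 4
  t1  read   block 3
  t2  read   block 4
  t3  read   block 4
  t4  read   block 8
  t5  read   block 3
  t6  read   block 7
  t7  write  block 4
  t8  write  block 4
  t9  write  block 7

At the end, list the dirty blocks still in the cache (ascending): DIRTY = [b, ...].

0: R B4 -> L1 miss  d=-]
1: R B3 -> L0 miss  d=-]
2: R B4 -> L1 hit  d=-]
3: R B4 -> L1 hit  d=-]
4: R B8 -> L2 miss  d=-]
5: R B3 -> L0 hit  d=-]
6: R B7 -> L1 miss  d=-]
7: W B4 -> L1 miss  d=D]
8: W B4 -> L1 hit  d=D]
9: W B7 -> L1 miss wb->B4  d=D]

DIRTY = [7]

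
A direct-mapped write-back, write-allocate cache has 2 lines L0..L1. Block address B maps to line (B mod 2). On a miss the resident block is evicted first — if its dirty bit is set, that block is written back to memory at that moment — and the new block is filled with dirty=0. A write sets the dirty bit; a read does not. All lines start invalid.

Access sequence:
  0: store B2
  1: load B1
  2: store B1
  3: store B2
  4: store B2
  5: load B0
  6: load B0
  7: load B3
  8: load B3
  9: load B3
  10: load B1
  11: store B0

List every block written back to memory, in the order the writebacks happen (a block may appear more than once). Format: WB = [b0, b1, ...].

WB = [2, 1]

0: W B2 -> L0 miss  d=D]
1: R B1 -> L1 miss  d=-]
2: W B1 -> L1 hit  d=D]
3: W B2 -> L0 hit  d=D]
4: W B2 -> L0 hit  d=D]
5: R B0 -> L0 miss wb->B2  d=-]
6: R B0 -> L0 hit  d=-]
7: R B3 -> L1 miss wb->B1  d=-]
8: R B3 -> L1 hit  d=-]
9: R B3 -> L1 hit  d=-]
10: R B1 -> L1 miss  d=-]
11: W B0 -> L0 hit  d=D]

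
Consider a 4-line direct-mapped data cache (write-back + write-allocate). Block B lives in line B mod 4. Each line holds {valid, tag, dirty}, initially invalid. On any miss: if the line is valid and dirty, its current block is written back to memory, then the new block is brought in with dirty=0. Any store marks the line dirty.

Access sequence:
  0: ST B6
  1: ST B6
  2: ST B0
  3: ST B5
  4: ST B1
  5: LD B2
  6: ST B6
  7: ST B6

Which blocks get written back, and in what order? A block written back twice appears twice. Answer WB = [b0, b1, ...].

WB = [5, 6]

0: W B6 → L2 miss [D]
1: W B6 → L2 hit [D]
2: W B0 → L0 miss [D]
3: W B5 → L1 miss [D]
4: W B1 → L1 miss wb→B5 [D]
5: R B2 → L2 miss wb→B6 [-]
6: W B6 → L2 miss [D]
7: W B6 → L2 hit [D]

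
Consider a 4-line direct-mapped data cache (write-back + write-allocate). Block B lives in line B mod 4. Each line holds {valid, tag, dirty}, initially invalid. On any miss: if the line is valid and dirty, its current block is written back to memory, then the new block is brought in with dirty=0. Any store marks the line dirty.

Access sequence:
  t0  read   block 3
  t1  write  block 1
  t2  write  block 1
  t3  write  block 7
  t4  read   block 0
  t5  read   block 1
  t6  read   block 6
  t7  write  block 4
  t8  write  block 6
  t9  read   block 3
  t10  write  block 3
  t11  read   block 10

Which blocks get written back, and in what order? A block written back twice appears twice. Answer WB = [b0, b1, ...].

WB = [7, 6]

  0 | R B3 → L3 miss [-]
  1 | W B1 → L1 miss [D]
  2 | W B1 → L1 hit [D]
  3 | W B7 → L3 miss [D]
  4 | R B0 → L0 miss [-]
  5 | R B1 → L1 hit [D]
  6 | R B6 → L2 miss [-]
  7 | W B4 → L0 miss [D]
  8 | W B6 → L2 hit [D]
  9 | R B3 → L3 miss wb→B7 [-]
  10 | W B3 → L3 hit [D]
  11 | R B10 → L2 miss wb→B6 [-]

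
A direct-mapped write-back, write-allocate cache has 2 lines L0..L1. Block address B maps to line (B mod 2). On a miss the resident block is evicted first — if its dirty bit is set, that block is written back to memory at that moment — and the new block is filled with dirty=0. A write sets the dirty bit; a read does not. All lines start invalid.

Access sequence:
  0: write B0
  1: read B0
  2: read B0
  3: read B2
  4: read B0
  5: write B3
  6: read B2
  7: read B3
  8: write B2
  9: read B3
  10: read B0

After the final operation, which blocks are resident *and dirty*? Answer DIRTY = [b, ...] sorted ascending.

DIRTY = [3]

0: W B0 → L0 miss [D]
1: R B0 → L0 hit [D]
2: R B0 → L0 hit [D]
3: R B2 → L0 miss wb→B0 [-]
4: R B0 → L0 miss [-]
5: W B3 → L1 miss [D]
6: R B2 → L0 miss [-]
7: R B3 → L1 hit [D]
8: W B2 → L0 hit [D]
9: R B3 → L1 hit [D]
10: R B0 → L0 miss wb→B2 [-]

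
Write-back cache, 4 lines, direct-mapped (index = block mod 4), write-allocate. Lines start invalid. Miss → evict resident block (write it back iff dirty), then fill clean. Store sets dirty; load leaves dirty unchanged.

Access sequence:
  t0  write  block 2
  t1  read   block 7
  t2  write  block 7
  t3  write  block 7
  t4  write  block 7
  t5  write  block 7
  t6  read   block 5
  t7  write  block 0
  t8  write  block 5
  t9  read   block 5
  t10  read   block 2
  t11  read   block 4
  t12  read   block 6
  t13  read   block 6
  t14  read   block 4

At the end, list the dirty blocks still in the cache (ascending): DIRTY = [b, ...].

DIRTY = [5, 7]

0: W B2 → L2 miss [D]
1: R B7 → L3 miss [-]
2: W B7 → L3 hit [D]
3: W B7 → L3 hit [D]
4: W B7 → L3 hit [D]
5: W B7 → L3 hit [D]
6: R B5 → L1 miss [-]
7: W B0 → L0 miss [D]
8: W B5 → L1 hit [D]
9: R B5 → L1 hit [D]
10: R B2 → L2 hit [D]
11: R B4 → L0 miss wb→B0 [-]
12: R B6 → L2 miss wb→B2 [-]
13: R B6 → L2 hit [-]
14: R B4 → L0 hit [-]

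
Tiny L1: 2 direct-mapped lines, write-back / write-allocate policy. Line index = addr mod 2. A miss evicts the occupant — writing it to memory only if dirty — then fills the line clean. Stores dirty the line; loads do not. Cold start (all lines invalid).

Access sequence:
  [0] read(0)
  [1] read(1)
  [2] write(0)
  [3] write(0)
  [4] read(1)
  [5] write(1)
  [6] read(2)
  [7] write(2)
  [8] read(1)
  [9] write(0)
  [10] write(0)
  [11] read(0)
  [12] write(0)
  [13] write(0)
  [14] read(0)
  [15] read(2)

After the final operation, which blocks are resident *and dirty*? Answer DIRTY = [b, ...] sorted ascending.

DIRTY = [1]

0: R B0 → L0 miss [-]
1: R B1 → L1 miss [-]
2: W B0 → L0 hit [D]
3: W B0 → L0 hit [D]
4: R B1 → L1 hit [-]
5: W B1 → L1 hit [D]
6: R B2 → L0 miss wb→B0 [-]
7: W B2 → L0 hit [D]
8: R B1 → L1 hit [D]
9: W B0 → L0 miss wb→B2 [D]
10: W B0 → L0 hit [D]
11: R B0 → L0 hit [D]
12: W B0 → L0 hit [D]
13: W B0 → L0 hit [D]
14: R B0 → L0 hit [D]
15: R B2 → L0 miss wb→B0 [-]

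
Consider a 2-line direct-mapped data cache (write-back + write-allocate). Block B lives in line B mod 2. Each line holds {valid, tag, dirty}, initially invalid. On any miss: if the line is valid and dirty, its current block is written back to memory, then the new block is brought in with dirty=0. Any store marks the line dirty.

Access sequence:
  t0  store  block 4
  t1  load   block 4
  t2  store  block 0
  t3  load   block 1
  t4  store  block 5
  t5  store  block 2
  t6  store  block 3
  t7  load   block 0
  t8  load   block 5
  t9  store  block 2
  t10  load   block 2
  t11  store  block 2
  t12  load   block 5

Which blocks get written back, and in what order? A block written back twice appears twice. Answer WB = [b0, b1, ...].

  0 | W B4 → L0 miss [D]
  1 | R B4 → L0 hit [D]
  2 | W B0 → L0 miss wb→B4 [D]
  3 | R B1 → L1 miss [-]
  4 | W B5 → L1 miss [D]
  5 | W B2 → L0 miss wb→B0 [D]
  6 | W B3 → L1 miss wb→B5 [D]
  7 | R B0 → L0 miss wb→B2 [-]
  8 | R B5 → L1 miss wb→B3 [-]
  9 | W B2 → L0 miss [D]
  10 | R B2 → L0 hit [D]
  11 | W B2 → L0 hit [D]
  12 | R B5 → L1 hit [-]

WB = [4, 0, 5, 2, 3]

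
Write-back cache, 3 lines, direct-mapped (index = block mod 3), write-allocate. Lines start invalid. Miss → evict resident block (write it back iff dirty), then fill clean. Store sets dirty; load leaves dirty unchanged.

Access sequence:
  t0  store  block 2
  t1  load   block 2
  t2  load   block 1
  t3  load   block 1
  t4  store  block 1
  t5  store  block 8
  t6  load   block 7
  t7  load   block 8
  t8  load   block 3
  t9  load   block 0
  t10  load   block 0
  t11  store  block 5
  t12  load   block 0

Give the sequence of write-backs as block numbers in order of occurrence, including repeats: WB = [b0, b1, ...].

WB = [2, 1, 8]

  0 | W B2 → L2 miss [D]
  1 | R B2 → L2 hit [D]
  2 | R B1 → L1 miss [-]
  3 | R B1 → L1 hit [-]
  4 | W B1 → L1 hit [D]
  5 | W B8 → L2 miss wb→B2 [D]
  6 | R B7 → L1 miss wb→B1 [-]
  7 | R B8 → L2 hit [D]
  8 | R B3 → L0 miss [-]
  9 | R B0 → L0 miss [-]
  10 | R B0 → L0 hit [-]
  11 | W B5 → L2 miss wb→B8 [D]
  12 | R B0 → L0 hit [-]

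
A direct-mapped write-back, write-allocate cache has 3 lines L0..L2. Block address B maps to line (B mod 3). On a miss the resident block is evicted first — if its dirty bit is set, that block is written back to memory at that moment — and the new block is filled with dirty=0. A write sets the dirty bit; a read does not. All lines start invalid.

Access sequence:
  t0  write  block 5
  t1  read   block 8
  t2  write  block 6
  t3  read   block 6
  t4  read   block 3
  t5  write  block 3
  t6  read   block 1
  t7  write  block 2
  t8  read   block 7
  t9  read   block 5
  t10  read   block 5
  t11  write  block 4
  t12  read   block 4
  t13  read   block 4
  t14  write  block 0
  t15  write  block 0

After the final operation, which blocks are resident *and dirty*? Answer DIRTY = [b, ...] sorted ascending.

  0 | W B5 → L2 miss [D]
  1 | R B8 → L2 miss wb→B5 [-]
  2 | W B6 → L0 miss [D]
  3 | R B6 → L0 hit [D]
  4 | R B3 → L0 miss wb→B6 [-]
  5 | W B3 → L0 hit [D]
  6 | R B1 → L1 miss [-]
  7 | W B2 → L2 miss [D]
  8 | R B7 → L1 miss [-]
  9 | R B5 → L2 miss wb→B2 [-]
  10 | R B5 → L2 hit [-]
  11 | W B4 → L1 miss [D]
  12 | R B4 → L1 hit [D]
  13 | R B4 → L1 hit [D]
  14 | W B0 → L0 miss wb→B3 [D]
  15 | W B0 → L0 hit [D]

DIRTY = [0, 4]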